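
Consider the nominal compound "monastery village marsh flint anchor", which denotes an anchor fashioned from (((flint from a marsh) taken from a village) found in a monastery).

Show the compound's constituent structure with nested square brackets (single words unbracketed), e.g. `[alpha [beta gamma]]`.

[[monastery [village [marsh flint]]] anchor]

At the top level: head "anchor"; modifier "monastery village marsh flint".
Inside "monastery village marsh flint": head "flint" (specifically "village marsh flint"), modifier "monastery".
Inside "village marsh flint": head "flint" (specifically "marsh flint"), modifier "village".
Inside "marsh flint": head "flint", modifier "marsh".
So the structure is [[monastery [village [marsh flint]]] anchor].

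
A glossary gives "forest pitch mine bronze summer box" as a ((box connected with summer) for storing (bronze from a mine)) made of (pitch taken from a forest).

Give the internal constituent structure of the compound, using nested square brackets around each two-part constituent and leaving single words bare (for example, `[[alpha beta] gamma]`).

[[forest pitch] [[mine bronze] [summer box]]]

Whole compound: head "box" (specifically "mine bronze summer box"), modifier "forest pitch".
Within "forest pitch", the head is "pitch" and the modifier is "forest".
Within "mine bronze summer box", the head is "box" (specifically "summer box") and the modifier is "mine bronze".
Within "mine bronze", the head is "bronze" and the modifier is "mine".
Within "summer box", the head is "box" and the modifier is "summer".
So the structure is [[forest pitch] [[mine bronze] [summer box]]].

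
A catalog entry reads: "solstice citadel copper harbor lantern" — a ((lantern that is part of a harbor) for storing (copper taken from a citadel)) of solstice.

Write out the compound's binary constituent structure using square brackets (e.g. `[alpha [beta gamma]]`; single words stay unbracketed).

Whole compound: head "lantern" (specifically "citadel copper harbor lantern"), modifier "solstice".
Inside "citadel copper harbor lantern": head "lantern" (specifically "harbor lantern"), modifier "citadel copper".
Inside "citadel copper": head "copper", modifier "citadel".
Inside "harbor lantern": head "lantern", modifier "harbor".
Putting it together: [solstice [[citadel copper] [harbor lantern]]].

[solstice [[citadel copper] [harbor lantern]]]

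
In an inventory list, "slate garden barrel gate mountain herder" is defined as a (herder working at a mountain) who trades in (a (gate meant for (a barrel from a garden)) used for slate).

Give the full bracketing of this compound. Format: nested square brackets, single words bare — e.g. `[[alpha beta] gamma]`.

Whole compound: head "herder" (specifically "mountain herder"), modifier "slate garden barrel gate".
"slate garden barrel gate" → head "gate" (specifically "garden barrel gate"), modifier "slate".
"garden barrel gate" → head "gate", modifier "garden barrel".
"garden barrel" → head "barrel", modifier "garden".
"mountain herder" → head "herder", modifier "mountain".
Putting it together: [[slate [[garden barrel] gate]] [mountain herder]].

[[slate [[garden barrel] gate]] [mountain herder]]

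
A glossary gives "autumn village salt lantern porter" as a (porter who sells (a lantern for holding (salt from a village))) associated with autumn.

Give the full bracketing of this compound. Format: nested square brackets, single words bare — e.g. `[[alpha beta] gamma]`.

[autumn [[[village salt] lantern] porter]]

Whole compound: head "porter" (specifically "village salt lantern porter"), modifier "autumn".
Inside "village salt lantern porter": head "porter", modifier "village salt lantern".
Inside "village salt lantern": head "lantern", modifier "village salt".
Inside "village salt": head "salt", modifier "village".
Putting it together: [autumn [[[village salt] lantern] porter]].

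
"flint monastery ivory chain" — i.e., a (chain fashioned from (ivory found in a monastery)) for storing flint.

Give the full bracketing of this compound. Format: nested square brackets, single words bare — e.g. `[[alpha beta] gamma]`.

The outermost head in the paraphrase is "chain" (specifically "monastery ivory chain"), modified by "flint".
Within "monastery ivory chain", the head is "chain" and the modifier is "monastery ivory".
Within "monastery ivory", the head is "ivory" and the modifier is "monastery".
Assembled: [flint [[monastery ivory] chain]].

[flint [[monastery ivory] chain]]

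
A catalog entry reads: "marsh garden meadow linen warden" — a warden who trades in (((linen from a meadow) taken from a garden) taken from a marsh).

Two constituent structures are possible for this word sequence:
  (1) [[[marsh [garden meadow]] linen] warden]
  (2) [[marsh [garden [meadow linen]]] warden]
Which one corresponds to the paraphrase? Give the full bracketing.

[[marsh [garden [meadow linen]]] warden]

The paraphrase's head is the "warden" part ("warden"); its modifier is "marsh garden meadow linen".
That top-level split, carried through the inner groups, gives [[marsh [garden [meadow linen]]] warden].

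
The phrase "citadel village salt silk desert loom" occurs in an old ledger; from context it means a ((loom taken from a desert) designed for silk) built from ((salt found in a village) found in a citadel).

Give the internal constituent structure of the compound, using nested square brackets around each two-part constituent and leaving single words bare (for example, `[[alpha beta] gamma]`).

Overall it is a kind of loom (specifically "silk desert loom"); the modifier is "citadel village salt".
Inside "citadel village salt": head "salt" (specifically "village salt"), modifier "citadel".
Inside "village salt": head "salt", modifier "village".
Inside "silk desert loom": head "loom" (specifically "desert loom"), modifier "silk".
Inside "desert loom": head "loom", modifier "desert".
So the structure is [[citadel [village salt]] [silk [desert loom]]].

[[citadel [village salt]] [silk [desert loom]]]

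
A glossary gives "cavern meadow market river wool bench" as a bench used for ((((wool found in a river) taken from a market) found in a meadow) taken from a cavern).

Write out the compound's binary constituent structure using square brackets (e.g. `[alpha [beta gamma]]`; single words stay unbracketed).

Overall it is a kind of bench; the modifier is "cavern meadow market river wool".
Inside "cavern meadow market river wool": head "wool" (specifically "meadow market river wool"), modifier "cavern".
Inside "meadow market river wool": head "wool" (specifically "market river wool"), modifier "meadow".
Inside "market river wool": head "wool" (specifically "river wool"), modifier "market".
Inside "river wool": head "wool", modifier "river".
Assembled: [[cavern [meadow [market [river wool]]]] bench].

[[cavern [meadow [market [river wool]]]] bench]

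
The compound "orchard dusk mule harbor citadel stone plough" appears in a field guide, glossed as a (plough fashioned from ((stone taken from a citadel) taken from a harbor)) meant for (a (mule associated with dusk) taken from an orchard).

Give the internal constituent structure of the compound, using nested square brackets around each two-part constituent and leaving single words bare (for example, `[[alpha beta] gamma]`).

[[orchard [dusk mule]] [[harbor [citadel stone]] plough]]

Whole compound: head "plough" (specifically "harbor citadel stone plough"), modifier "orchard dusk mule".
Within "orchard dusk mule", the head is "mule" (specifically "dusk mule") and the modifier is "orchard".
Within "dusk mule", the head is "mule" and the modifier is "dusk".
Within "harbor citadel stone plough", the head is "plough" and the modifier is "harbor citadel stone".
Within "harbor citadel stone", the head is "stone" (specifically "citadel stone") and the modifier is "harbor".
Within "citadel stone", the head is "stone" and the modifier is "citadel".
So the structure is [[orchard [dusk mule]] [[harbor [citadel stone]] plough]].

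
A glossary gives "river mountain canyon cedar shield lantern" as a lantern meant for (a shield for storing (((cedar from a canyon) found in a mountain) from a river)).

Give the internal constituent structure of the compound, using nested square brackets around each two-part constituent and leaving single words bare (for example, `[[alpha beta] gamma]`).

At the top level: head "lantern"; modifier "river mountain canyon cedar shield".
Within "river mountain canyon cedar shield", the head is "shield" and the modifier is "river mountain canyon cedar".
Within "river mountain canyon cedar", the head is "cedar" (specifically "mountain canyon cedar") and the modifier is "river".
Within "mountain canyon cedar", the head is "cedar" (specifically "canyon cedar") and the modifier is "mountain".
Within "canyon cedar", the head is "cedar" and the modifier is "canyon".
Assembled: [[[river [mountain [canyon cedar]]] shield] lantern].

[[[river [mountain [canyon cedar]]] shield] lantern]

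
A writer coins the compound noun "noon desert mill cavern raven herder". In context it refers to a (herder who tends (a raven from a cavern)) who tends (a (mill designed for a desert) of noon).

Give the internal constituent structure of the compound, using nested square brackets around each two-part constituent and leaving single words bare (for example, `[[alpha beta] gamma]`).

[[noon [desert mill]] [[cavern raven] herder]]

The outermost head in the paraphrase is "herder" (specifically "cavern raven herder"), modified by "noon desert mill".
Within "noon desert mill", the head is "mill" (specifically "desert mill") and the modifier is "noon".
Within "desert mill", the head is "mill" and the modifier is "desert".
Within "cavern raven herder", the head is "herder" and the modifier is "cavern raven".
Within "cavern raven", the head is "raven" and the modifier is "cavern".
So the structure is [[noon [desert mill]] [[cavern raven] herder]].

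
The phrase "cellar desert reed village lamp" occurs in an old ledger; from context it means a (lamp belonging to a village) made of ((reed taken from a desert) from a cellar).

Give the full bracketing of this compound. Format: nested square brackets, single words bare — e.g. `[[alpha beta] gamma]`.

[[cellar [desert reed]] [village lamp]]

Overall it is a kind of lamp (specifically "village lamp"); the modifier is "cellar desert reed".
Within "cellar desert reed", the head is "reed" (specifically "desert reed") and the modifier is "cellar".
Within "desert reed", the head is "reed" and the modifier is "desert".
Within "village lamp", the head is "lamp" and the modifier is "village".
Putting it together: [[cellar [desert reed]] [village lamp]].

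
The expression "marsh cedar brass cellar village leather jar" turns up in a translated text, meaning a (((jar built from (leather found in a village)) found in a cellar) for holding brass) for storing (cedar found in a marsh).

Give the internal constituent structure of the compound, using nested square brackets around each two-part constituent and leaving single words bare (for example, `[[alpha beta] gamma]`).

Whole compound: head "jar" (specifically "brass cellar village leather jar"), modifier "marsh cedar".
Inside "marsh cedar": head "cedar", modifier "marsh".
Inside "brass cellar village leather jar": head "jar" (specifically "cellar village leather jar"), modifier "brass".
Inside "cellar village leather jar": head "jar" (specifically "village leather jar"), modifier "cellar".
Inside "village leather jar": head "jar", modifier "village leather".
Inside "village leather": head "leather", modifier "village".
Assembled: [[marsh cedar] [brass [cellar [[village leather] jar]]]].

[[marsh cedar] [brass [cellar [[village leather] jar]]]]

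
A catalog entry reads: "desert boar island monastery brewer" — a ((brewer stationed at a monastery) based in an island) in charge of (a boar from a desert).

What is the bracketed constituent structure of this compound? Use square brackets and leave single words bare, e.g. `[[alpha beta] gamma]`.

The outermost head in the paraphrase is "brewer" (specifically "island monastery brewer"), modified by "desert boar".
Within "desert boar", the head is "boar" and the modifier is "desert".
Within "island monastery brewer", the head is "brewer" (specifically "monastery brewer") and the modifier is "island".
Within "monastery brewer", the head is "brewer" and the modifier is "monastery".
So the structure is [[desert boar] [island [monastery brewer]]].

[[desert boar] [island [monastery brewer]]]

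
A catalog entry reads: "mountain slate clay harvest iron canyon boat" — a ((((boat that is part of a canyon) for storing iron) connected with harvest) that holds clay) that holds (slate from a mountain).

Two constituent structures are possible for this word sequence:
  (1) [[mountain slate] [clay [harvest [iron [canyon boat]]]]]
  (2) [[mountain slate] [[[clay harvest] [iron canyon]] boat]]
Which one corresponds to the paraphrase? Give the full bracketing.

The paraphrase's head is the "boat" part ("clay harvest iron canyon boat"); its modifier is "mountain slate".
That top-level split, carried through the inner groups, gives [[mountain slate] [clay [harvest [iron [canyon boat]]]]].

[[mountain slate] [clay [harvest [iron [canyon boat]]]]]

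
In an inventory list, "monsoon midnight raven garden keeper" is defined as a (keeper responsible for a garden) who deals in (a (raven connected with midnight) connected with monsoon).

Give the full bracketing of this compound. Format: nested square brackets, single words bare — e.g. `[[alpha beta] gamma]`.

Overall it is a kind of keeper (specifically "garden keeper"); the modifier is "monsoon midnight raven".
Inside "monsoon midnight raven": head "raven" (specifically "midnight raven"), modifier "monsoon".
Inside "midnight raven": head "raven", modifier "midnight".
Inside "garden keeper": head "keeper", modifier "garden".
Putting it together: [[monsoon [midnight raven]] [garden keeper]].

[[monsoon [midnight raven]] [garden keeper]]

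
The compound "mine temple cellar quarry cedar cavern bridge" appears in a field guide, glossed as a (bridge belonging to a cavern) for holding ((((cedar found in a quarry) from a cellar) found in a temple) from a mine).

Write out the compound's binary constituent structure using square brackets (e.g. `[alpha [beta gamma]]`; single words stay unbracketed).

[[mine [temple [cellar [quarry cedar]]]] [cavern bridge]]

Whole compound: head "bridge" (specifically "cavern bridge"), modifier "mine temple cellar quarry cedar".
Within "mine temple cellar quarry cedar", the head is "cedar" (specifically "temple cellar quarry cedar") and the modifier is "mine".
Within "temple cellar quarry cedar", the head is "cedar" (specifically "cellar quarry cedar") and the modifier is "temple".
Within "cellar quarry cedar", the head is "cedar" (specifically "quarry cedar") and the modifier is "cellar".
Within "quarry cedar", the head is "cedar" and the modifier is "quarry".
Within "cavern bridge", the head is "bridge" and the modifier is "cavern".
So the structure is [[mine [temple [cellar [quarry cedar]]]] [cavern bridge]].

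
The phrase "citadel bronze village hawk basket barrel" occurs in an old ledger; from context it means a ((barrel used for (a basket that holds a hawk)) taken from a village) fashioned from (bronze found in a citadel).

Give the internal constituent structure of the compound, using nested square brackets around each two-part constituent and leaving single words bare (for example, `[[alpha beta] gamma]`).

[[citadel bronze] [village [[hawk basket] barrel]]]

The outermost head in the paraphrase is "barrel" (specifically "village hawk basket barrel"), modified by "citadel bronze".
"citadel bronze" → head "bronze", modifier "citadel".
"village hawk basket barrel" → head "barrel" (specifically "hawk basket barrel"), modifier "village".
"hawk basket barrel" → head "barrel", modifier "hawk basket".
"hawk basket" → head "basket", modifier "hawk".
Putting it together: [[citadel bronze] [village [[hawk basket] barrel]]].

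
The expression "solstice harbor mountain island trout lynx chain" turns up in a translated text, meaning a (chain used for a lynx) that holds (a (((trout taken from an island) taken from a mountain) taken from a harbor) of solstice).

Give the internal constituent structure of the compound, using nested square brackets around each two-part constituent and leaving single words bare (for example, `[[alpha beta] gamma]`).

[[solstice [harbor [mountain [island trout]]]] [lynx chain]]

Whole compound: head "chain" (specifically "lynx chain"), modifier "solstice harbor mountain island trout".
"solstice harbor mountain island trout" → head "trout" (specifically "harbor mountain island trout"), modifier "solstice".
"harbor mountain island trout" → head "trout" (specifically "mountain island trout"), modifier "harbor".
"mountain island trout" → head "trout" (specifically "island trout"), modifier "mountain".
"island trout" → head "trout", modifier "island".
"lynx chain" → head "chain", modifier "lynx".
Putting it together: [[solstice [harbor [mountain [island trout]]]] [lynx chain]].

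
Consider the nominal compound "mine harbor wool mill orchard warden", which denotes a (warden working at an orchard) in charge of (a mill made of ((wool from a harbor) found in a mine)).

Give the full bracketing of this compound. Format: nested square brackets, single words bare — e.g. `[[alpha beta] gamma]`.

[[[mine [harbor wool]] mill] [orchard warden]]

At the top level: head "warden" (specifically "orchard warden"); modifier "mine harbor wool mill".
Inside "mine harbor wool mill": head "mill", modifier "mine harbor wool".
Inside "mine harbor wool": head "wool" (specifically "harbor wool"), modifier "mine".
Inside "harbor wool": head "wool", modifier "harbor".
Inside "orchard warden": head "warden", modifier "orchard".
So the structure is [[[mine [harbor wool]] mill] [orchard warden]].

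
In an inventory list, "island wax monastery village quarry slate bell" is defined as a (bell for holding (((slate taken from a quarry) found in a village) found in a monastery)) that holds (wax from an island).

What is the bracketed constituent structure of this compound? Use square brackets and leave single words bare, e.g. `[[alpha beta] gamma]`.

[[island wax] [[monastery [village [quarry slate]]] bell]]

At the top level: head "bell" (specifically "monastery village quarry slate bell"); modifier "island wax".
Within "island wax", the head is "wax" and the modifier is "island".
Within "monastery village quarry slate bell", the head is "bell" and the modifier is "monastery village quarry slate".
Within "monastery village quarry slate", the head is "slate" (specifically "village quarry slate") and the modifier is "monastery".
Within "village quarry slate", the head is "slate" (specifically "quarry slate") and the modifier is "village".
Within "quarry slate", the head is "slate" and the modifier is "quarry".
Putting it together: [[island wax] [[monastery [village [quarry slate]]] bell]].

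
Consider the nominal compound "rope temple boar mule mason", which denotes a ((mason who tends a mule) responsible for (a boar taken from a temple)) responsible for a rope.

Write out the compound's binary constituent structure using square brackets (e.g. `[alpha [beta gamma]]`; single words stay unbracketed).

The outermost head in the paraphrase is "mason" (specifically "temple boar mule mason"), modified by "rope".
Inside "temple boar mule mason": head "mason" (specifically "mule mason"), modifier "temple boar".
Inside "temple boar": head "boar", modifier "temple".
Inside "mule mason": head "mason", modifier "mule".
Putting it together: [rope [[temple boar] [mule mason]]].

[rope [[temple boar] [mule mason]]]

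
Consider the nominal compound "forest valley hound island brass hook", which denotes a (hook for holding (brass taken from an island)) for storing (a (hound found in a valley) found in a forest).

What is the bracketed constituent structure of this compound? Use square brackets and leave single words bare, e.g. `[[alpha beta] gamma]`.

[[forest [valley hound]] [[island brass] hook]]

Whole compound: head "hook" (specifically "island brass hook"), modifier "forest valley hound".
Inside "forest valley hound": head "hound" (specifically "valley hound"), modifier "forest".
Inside "valley hound": head "hound", modifier "valley".
Inside "island brass hook": head "hook", modifier "island brass".
Inside "island brass": head "brass", modifier "island".
Assembled: [[forest [valley hound]] [[island brass] hook]].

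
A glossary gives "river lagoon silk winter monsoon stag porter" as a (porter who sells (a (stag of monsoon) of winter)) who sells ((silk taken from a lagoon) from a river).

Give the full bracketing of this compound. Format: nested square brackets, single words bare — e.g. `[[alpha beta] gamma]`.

Whole compound: head "porter" (specifically "winter monsoon stag porter"), modifier "river lagoon silk".
Inside "river lagoon silk": head "silk" (specifically "lagoon silk"), modifier "river".
Inside "lagoon silk": head "silk", modifier "lagoon".
Inside "winter monsoon stag porter": head "porter", modifier "winter monsoon stag".
Inside "winter monsoon stag": head "stag" (specifically "monsoon stag"), modifier "winter".
Inside "monsoon stag": head "stag", modifier "monsoon".
Putting it together: [[river [lagoon silk]] [[winter [monsoon stag]] porter]].

[[river [lagoon silk]] [[winter [monsoon stag]] porter]]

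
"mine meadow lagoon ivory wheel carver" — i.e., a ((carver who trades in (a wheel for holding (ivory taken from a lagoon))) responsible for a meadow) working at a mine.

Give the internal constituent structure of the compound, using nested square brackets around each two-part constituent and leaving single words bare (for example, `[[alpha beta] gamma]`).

[mine [meadow [[[lagoon ivory] wheel] carver]]]

Whole compound: head "carver" (specifically "meadow lagoon ivory wheel carver"), modifier "mine".
Within "meadow lagoon ivory wheel carver", the head is "carver" (specifically "lagoon ivory wheel carver") and the modifier is "meadow".
Within "lagoon ivory wheel carver", the head is "carver" and the modifier is "lagoon ivory wheel".
Within "lagoon ivory wheel", the head is "wheel" and the modifier is "lagoon ivory".
Within "lagoon ivory", the head is "ivory" and the modifier is "lagoon".
So the structure is [mine [meadow [[[lagoon ivory] wheel] carver]]].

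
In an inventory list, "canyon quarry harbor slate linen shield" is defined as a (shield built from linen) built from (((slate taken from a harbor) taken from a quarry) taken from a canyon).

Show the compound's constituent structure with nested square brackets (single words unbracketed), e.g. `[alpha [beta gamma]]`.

[[canyon [quarry [harbor slate]]] [linen shield]]

Overall it is a kind of shield (specifically "linen shield"); the modifier is "canyon quarry harbor slate".
Inside "canyon quarry harbor slate": head "slate" (specifically "quarry harbor slate"), modifier "canyon".
Inside "quarry harbor slate": head "slate" (specifically "harbor slate"), modifier "quarry".
Inside "harbor slate": head "slate", modifier "harbor".
Inside "linen shield": head "shield", modifier "linen".
So the structure is [[canyon [quarry [harbor slate]]] [linen shield]].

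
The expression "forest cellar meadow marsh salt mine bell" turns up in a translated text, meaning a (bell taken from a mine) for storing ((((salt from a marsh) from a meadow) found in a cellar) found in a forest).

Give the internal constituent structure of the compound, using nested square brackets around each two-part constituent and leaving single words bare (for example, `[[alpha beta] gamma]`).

[[forest [cellar [meadow [marsh salt]]]] [mine bell]]

At the top level: head "bell" (specifically "mine bell"); modifier "forest cellar meadow marsh salt".
Inside "forest cellar meadow marsh salt": head "salt" (specifically "cellar meadow marsh salt"), modifier "forest".
Inside "cellar meadow marsh salt": head "salt" (specifically "meadow marsh salt"), modifier "cellar".
Inside "meadow marsh salt": head "salt" (specifically "marsh salt"), modifier "meadow".
Inside "marsh salt": head "salt", modifier "marsh".
Inside "mine bell": head "bell", modifier "mine".
Assembled: [[forest [cellar [meadow [marsh salt]]]] [mine bell]].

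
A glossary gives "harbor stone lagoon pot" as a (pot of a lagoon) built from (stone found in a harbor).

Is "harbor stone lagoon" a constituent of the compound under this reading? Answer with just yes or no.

no

The top-level split is [harbor stone] [lagoon pot]; the full structure is [[harbor stone] [lagoon pot]].
"harbor stone lagoon" straddles a constituent boundary, so it is not a single unit.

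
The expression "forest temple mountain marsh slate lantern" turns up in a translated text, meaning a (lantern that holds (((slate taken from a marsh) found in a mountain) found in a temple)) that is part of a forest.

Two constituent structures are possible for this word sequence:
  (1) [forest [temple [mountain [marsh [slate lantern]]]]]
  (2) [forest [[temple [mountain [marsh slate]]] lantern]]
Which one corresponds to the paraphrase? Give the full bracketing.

[forest [[temple [mountain [marsh slate]]] lantern]]

The paraphrase's head is the "lantern" part ("temple mountain marsh slate lantern"); its modifier is "forest".
That top-level split, carried through the inner groups, gives [forest [[temple [mountain [marsh slate]]] lantern]].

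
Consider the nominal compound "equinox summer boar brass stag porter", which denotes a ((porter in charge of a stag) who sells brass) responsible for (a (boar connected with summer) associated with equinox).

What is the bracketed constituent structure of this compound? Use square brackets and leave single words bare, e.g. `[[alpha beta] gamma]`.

At the top level: head "porter" (specifically "brass stag porter"); modifier "equinox summer boar".
Within "equinox summer boar", the head is "boar" (specifically "summer boar") and the modifier is "equinox".
Within "summer boar", the head is "boar" and the modifier is "summer".
Within "brass stag porter", the head is "porter" (specifically "stag porter") and the modifier is "brass".
Within "stag porter", the head is "porter" and the modifier is "stag".
So the structure is [[equinox [summer boar]] [brass [stag porter]]].

[[equinox [summer boar]] [brass [stag porter]]]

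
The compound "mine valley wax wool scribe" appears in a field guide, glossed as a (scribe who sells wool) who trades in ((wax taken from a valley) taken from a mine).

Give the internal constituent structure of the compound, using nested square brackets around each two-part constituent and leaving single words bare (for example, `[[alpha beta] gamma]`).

[[mine [valley wax]] [wool scribe]]

Whole compound: head "scribe" (specifically "wool scribe"), modifier "mine valley wax".
"mine valley wax" → head "wax" (specifically "valley wax"), modifier "mine".
"valley wax" → head "wax", modifier "valley".
"wool scribe" → head "scribe", modifier "wool".
Putting it together: [[mine [valley wax]] [wool scribe]].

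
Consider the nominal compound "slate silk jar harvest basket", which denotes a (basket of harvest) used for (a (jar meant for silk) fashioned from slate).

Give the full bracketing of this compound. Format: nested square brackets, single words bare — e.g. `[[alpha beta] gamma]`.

At the top level: head "basket" (specifically "harvest basket"); modifier "slate silk jar".
Within "slate silk jar", the head is "jar" (specifically "silk jar") and the modifier is "slate".
Within "silk jar", the head is "jar" and the modifier is "silk".
Within "harvest basket", the head is "basket" and the modifier is "harvest".
So the structure is [[slate [silk jar]] [harvest basket]].

[[slate [silk jar]] [harvest basket]]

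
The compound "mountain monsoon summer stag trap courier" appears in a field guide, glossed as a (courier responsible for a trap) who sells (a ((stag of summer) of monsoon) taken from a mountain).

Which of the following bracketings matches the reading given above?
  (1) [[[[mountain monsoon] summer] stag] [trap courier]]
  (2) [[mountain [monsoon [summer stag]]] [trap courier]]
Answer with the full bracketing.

[[mountain [monsoon [summer stag]]] [trap courier]]

The paraphrase's head is the "courier" part ("trap courier"); its modifier is "mountain monsoon summer stag".
That top-level split, carried through the inner groups, gives [[mountain [monsoon [summer stag]]] [trap courier]].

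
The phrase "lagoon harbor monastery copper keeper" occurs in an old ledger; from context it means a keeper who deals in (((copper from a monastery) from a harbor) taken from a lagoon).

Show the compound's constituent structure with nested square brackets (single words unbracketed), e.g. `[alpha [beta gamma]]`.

[[lagoon [harbor [monastery copper]]] keeper]

At the top level: head "keeper"; modifier "lagoon harbor monastery copper".
"lagoon harbor monastery copper" → head "copper" (specifically "harbor monastery copper"), modifier "lagoon".
"harbor monastery copper" → head "copper" (specifically "monastery copper"), modifier "harbor".
"monastery copper" → head "copper", modifier "monastery".
So the structure is [[lagoon [harbor [monastery copper]]] keeper].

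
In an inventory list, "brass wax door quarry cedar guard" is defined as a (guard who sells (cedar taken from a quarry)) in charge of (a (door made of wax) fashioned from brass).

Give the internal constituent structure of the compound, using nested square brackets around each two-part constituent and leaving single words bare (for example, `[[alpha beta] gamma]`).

[[brass [wax door]] [[quarry cedar] guard]]

At the top level: head "guard" (specifically "quarry cedar guard"); modifier "brass wax door".
Inside "brass wax door": head "door" (specifically "wax door"), modifier "brass".
Inside "wax door": head "door", modifier "wax".
Inside "quarry cedar guard": head "guard", modifier "quarry cedar".
Inside "quarry cedar": head "cedar", modifier "quarry".
Assembled: [[brass [wax door]] [[quarry cedar] guard]].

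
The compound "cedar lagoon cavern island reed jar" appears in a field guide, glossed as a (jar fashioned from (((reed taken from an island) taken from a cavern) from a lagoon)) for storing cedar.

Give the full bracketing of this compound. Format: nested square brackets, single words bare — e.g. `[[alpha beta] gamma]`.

[cedar [[lagoon [cavern [island reed]]] jar]]

The outermost head in the paraphrase is "jar" (specifically "lagoon cavern island reed jar"), modified by "cedar".
Inside "lagoon cavern island reed jar": head "jar", modifier "lagoon cavern island reed".
Inside "lagoon cavern island reed": head "reed" (specifically "cavern island reed"), modifier "lagoon".
Inside "cavern island reed": head "reed" (specifically "island reed"), modifier "cavern".
Inside "island reed": head "reed", modifier "island".
Putting it together: [cedar [[lagoon [cavern [island reed]]] jar]].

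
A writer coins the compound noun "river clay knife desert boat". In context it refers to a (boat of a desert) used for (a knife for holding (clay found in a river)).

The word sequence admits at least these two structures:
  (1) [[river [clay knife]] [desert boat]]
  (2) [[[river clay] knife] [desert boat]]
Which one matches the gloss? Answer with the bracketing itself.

[[[river clay] knife] [desert boat]]

The paraphrase's head is the "boat" part ("desert boat"); its modifier is "river clay knife".
That top-level split, carried through the inner groups, gives [[[river clay] knife] [desert boat]].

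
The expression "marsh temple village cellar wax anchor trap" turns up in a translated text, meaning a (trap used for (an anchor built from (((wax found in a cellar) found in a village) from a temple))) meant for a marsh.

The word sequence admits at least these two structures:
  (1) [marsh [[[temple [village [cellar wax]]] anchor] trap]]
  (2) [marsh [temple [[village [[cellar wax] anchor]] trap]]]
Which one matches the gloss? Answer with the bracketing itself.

[marsh [[[temple [village [cellar wax]]] anchor] trap]]

The paraphrase's head is the "trap" part ("temple village cellar wax anchor trap"); its modifier is "marsh".
That top-level split, carried through the inner groups, gives [marsh [[[temple [village [cellar wax]]] anchor] trap]].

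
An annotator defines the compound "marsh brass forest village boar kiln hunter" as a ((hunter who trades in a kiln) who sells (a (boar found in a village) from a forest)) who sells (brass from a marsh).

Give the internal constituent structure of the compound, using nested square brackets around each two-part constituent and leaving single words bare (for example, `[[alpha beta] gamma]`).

[[marsh brass] [[forest [village boar]] [kiln hunter]]]

Whole compound: head "hunter" (specifically "forest village boar kiln hunter"), modifier "marsh brass".
"marsh brass" → head "brass", modifier "marsh".
"forest village boar kiln hunter" → head "hunter" (specifically "kiln hunter"), modifier "forest village boar".
"forest village boar" → head "boar" (specifically "village boar"), modifier "forest".
"village boar" → head "boar", modifier "village".
"kiln hunter" → head "hunter", modifier "kiln".
Putting it together: [[marsh brass] [[forest [village boar]] [kiln hunter]]].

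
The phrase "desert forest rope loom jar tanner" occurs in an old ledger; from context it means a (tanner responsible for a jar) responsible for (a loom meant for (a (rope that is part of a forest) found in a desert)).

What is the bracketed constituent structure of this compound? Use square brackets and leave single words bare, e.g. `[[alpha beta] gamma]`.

[[[desert [forest rope]] loom] [jar tanner]]

At the top level: head "tanner" (specifically "jar tanner"); modifier "desert forest rope loom".
Inside "desert forest rope loom": head "loom", modifier "desert forest rope".
Inside "desert forest rope": head "rope" (specifically "forest rope"), modifier "desert".
Inside "forest rope": head "rope", modifier "forest".
Inside "jar tanner": head "tanner", modifier "jar".
Assembled: [[[desert [forest rope]] loom] [jar tanner]].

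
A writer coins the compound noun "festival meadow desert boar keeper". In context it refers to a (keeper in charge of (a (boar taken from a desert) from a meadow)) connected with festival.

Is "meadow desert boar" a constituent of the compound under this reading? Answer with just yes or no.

yes

The paraphrase groups the words so that "meadow desert boar" is one unit: it corresponds to a single parenthesized sub-phrase.
The full structure is [festival [[meadow [desert boar]] keeper]], in which [meadow desert boar] is a constituent.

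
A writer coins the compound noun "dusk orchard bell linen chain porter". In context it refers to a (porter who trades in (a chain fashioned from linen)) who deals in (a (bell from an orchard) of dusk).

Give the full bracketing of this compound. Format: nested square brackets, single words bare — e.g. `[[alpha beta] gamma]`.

The outermost head in the paraphrase is "porter" (specifically "linen chain porter"), modified by "dusk orchard bell".
Inside "dusk orchard bell": head "bell" (specifically "orchard bell"), modifier "dusk".
Inside "orchard bell": head "bell", modifier "orchard".
Inside "linen chain porter": head "porter", modifier "linen chain".
Inside "linen chain": head "chain", modifier "linen".
So the structure is [[dusk [orchard bell]] [[linen chain] porter]].

[[dusk [orchard bell]] [[linen chain] porter]]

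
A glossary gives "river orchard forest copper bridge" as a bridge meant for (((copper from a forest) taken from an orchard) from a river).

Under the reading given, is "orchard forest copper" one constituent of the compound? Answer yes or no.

yes

The paraphrase groups the words so that "orchard forest copper" is one unit: it corresponds to a single parenthesized sub-phrase.
The full structure is [[river [orchard [forest copper]]] bridge], in which [orchard forest copper] is a constituent.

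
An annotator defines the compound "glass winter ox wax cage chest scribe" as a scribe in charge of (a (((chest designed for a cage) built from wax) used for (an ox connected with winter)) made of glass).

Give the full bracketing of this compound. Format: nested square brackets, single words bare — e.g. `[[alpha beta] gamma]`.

Overall it is a kind of scribe; the modifier is "glass winter ox wax cage chest".
Within "glass winter ox wax cage chest", the head is "chest" (specifically "winter ox wax cage chest") and the modifier is "glass".
Within "winter ox wax cage chest", the head is "chest" (specifically "wax cage chest") and the modifier is "winter ox".
Within "winter ox", the head is "ox" and the modifier is "winter".
Within "wax cage chest", the head is "chest" (specifically "cage chest") and the modifier is "wax".
Within "cage chest", the head is "chest" and the modifier is "cage".
So the structure is [[glass [[winter ox] [wax [cage chest]]]] scribe].

[[glass [[winter ox] [wax [cage chest]]]] scribe]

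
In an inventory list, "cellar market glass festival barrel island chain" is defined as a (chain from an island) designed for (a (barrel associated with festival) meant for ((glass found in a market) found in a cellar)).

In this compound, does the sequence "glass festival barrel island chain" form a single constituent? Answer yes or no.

no

The top-level split is [cellar market glass festival barrel] [island chain]; the full structure is [[[cellar [market glass]] [festival barrel]] [island chain]].
"glass festival barrel island chain" straddles a constituent boundary, so it is not a single unit.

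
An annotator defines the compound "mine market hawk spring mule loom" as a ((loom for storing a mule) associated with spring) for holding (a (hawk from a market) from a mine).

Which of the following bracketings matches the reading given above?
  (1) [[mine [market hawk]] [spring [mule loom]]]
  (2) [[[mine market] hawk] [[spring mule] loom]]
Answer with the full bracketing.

The paraphrase's head is the "loom" part ("spring mule loom"); its modifier is "mine market hawk".
That top-level split, carried through the inner groups, gives [[mine [market hawk]] [spring [mule loom]]].

[[mine [market hawk]] [spring [mule loom]]]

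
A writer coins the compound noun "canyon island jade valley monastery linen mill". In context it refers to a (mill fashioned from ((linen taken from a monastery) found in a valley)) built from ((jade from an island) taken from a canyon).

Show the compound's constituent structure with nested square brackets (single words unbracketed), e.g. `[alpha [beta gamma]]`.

[[canyon [island jade]] [[valley [monastery linen]] mill]]

At the top level: head "mill" (specifically "valley monastery linen mill"); modifier "canyon island jade".
Within "canyon island jade", the head is "jade" (specifically "island jade") and the modifier is "canyon".
Within "island jade", the head is "jade" and the modifier is "island".
Within "valley monastery linen mill", the head is "mill" and the modifier is "valley monastery linen".
Within "valley monastery linen", the head is "linen" (specifically "monastery linen") and the modifier is "valley".
Within "monastery linen", the head is "linen" and the modifier is "monastery".
Assembled: [[canyon [island jade]] [[valley [monastery linen]] mill]].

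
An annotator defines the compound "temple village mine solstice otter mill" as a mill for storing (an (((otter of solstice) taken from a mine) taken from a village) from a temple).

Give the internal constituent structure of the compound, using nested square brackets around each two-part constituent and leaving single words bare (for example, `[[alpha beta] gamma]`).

[[temple [village [mine [solstice otter]]]] mill]

Overall it is a kind of mill; the modifier is "temple village mine solstice otter".
"temple village mine solstice otter" → head "otter" (specifically "village mine solstice otter"), modifier "temple".
"village mine solstice otter" → head "otter" (specifically "mine solstice otter"), modifier "village".
"mine solstice otter" → head "otter" (specifically "solstice otter"), modifier "mine".
"solstice otter" → head "otter", modifier "solstice".
Putting it together: [[temple [village [mine [solstice otter]]]] mill].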